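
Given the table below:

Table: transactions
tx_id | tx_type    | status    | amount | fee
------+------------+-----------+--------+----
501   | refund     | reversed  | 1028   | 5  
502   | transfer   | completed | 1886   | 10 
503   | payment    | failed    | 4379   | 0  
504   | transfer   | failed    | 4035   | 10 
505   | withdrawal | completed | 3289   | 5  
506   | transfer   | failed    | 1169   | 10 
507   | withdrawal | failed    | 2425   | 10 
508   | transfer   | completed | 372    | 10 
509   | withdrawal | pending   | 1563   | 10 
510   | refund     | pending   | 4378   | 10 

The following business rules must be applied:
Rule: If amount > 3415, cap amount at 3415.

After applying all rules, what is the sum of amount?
21977

Step 1: 3 records have amount > 3415
Step 2: These records originally summed to 12792
Step 3: After capping: 3 × 3415 = 10245
Step 4: Unaffected records sum: 11732
Step 5: Final sum = 10245 + 11732 = 21977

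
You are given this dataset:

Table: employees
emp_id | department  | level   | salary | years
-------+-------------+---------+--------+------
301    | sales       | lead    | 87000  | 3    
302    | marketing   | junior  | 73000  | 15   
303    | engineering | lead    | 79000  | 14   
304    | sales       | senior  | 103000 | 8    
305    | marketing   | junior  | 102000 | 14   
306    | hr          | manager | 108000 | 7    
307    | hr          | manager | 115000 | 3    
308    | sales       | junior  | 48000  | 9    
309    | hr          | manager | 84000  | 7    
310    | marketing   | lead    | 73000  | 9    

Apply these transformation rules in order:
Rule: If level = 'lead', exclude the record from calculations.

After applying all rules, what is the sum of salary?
633000

Step 1: Identify records where level = 'lead'
Step 2: The excluded records sum to 239000
Step 3: Original total salary = 872000
Step 4: Remaining total = 872000 - 239000 = 633000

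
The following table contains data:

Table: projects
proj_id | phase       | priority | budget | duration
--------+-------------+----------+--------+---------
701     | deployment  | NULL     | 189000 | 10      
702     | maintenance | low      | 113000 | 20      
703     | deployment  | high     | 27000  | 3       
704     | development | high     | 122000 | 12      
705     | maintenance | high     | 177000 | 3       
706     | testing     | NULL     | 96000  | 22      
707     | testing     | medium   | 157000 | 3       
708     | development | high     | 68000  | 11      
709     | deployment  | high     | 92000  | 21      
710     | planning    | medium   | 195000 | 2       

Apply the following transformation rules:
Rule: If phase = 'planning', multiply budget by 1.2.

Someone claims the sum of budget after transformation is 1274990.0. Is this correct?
No, the correct result is 1275000.0.

Step 1: Calculate the correct sum after transformation
Step 2: Apply multiplier 1.2 to records where phase = 'planning'
Step 3: Correct result = 1275000.0
Step 4: Claimed result = 1274990.0
Step 5: 1275000.0 ≠ 1274990.0
Conclusion: The claimed result is incorrect. The correct answer is 1275000.0.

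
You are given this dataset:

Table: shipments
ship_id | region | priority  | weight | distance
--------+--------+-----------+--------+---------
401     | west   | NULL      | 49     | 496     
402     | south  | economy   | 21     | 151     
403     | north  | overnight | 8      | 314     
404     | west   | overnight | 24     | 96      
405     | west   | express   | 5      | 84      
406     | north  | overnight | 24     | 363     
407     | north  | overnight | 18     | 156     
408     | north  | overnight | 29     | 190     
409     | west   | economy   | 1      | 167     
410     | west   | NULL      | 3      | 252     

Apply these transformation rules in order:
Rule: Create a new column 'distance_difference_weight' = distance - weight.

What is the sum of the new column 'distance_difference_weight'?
2087

Step 1: For each record, compute distance - weight
Example calculations:
  496 - 49 = 447
  151 - 21 = 130
  314 - 8 = 306
  ...
Step 2: Sum all derived values
Step 3: Total = 2087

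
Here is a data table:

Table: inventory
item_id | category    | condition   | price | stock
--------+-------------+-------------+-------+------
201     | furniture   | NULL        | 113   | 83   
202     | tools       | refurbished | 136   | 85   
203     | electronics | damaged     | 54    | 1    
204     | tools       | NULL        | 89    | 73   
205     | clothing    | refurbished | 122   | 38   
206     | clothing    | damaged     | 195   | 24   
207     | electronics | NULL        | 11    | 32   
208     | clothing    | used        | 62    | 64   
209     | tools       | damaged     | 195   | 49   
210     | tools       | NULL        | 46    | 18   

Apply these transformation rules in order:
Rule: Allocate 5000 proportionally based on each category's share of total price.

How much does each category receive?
clothing: 1852.39, electronics: 317.69, furniture: 552.3, tools: 2277.61

Step 1: Calculate total price = 1023
Step 2: Calculate each category's proportion:
  clothing: 379/1023 = 37.05% → 1852.39
  electronics: 65/1023 = 6.35% → 317.69
  furniture: 113/1023 = 11.05% → 552.3
  tools: 466/1023 = 45.55% → 2277.61
Step 3: Verify: sum of allocations ≈ 5000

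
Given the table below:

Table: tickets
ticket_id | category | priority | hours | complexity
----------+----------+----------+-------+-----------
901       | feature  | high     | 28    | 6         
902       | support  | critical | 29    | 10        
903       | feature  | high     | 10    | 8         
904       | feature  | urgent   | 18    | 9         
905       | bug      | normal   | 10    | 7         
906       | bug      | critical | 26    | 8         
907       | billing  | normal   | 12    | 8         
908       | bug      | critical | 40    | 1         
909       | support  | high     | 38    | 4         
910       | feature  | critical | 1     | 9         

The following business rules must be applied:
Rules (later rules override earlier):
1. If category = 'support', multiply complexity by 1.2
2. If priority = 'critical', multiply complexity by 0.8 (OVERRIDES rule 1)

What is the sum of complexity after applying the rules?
65.2

Step 1: Rule 2 takes priority for records with priority = 'critical'
  - 4 records: 28 × 0.8 = 22.4
Step 2: Rule 1 applies to remaining records with category = 'support'
  - 1 records: 4 × 1.2 = 4.8
Step 3: Other records unchanged: 38
Step 4: Final sum = 22.4 + 4.8 + 38 = 65.2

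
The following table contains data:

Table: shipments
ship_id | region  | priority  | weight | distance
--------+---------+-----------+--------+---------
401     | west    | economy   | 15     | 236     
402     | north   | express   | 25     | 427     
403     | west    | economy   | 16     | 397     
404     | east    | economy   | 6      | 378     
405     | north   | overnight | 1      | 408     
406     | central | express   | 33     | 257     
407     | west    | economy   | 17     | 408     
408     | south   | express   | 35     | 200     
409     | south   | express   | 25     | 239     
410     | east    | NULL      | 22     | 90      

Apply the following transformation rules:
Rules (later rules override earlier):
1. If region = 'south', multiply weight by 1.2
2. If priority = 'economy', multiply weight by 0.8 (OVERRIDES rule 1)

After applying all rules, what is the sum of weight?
196.2

Step 1: Rule 2 takes priority for records with priority = 'economy'
  - 4 records: 54 × 0.8 = 43.2
Step 2: Rule 1 applies to remaining records with region = 'south'
  - 2 records: 60 × 1.2 = 72.0
Step 3: Other records unchanged: 81
Step 4: Final sum = 43.2 + 72.0 + 81 = 196.2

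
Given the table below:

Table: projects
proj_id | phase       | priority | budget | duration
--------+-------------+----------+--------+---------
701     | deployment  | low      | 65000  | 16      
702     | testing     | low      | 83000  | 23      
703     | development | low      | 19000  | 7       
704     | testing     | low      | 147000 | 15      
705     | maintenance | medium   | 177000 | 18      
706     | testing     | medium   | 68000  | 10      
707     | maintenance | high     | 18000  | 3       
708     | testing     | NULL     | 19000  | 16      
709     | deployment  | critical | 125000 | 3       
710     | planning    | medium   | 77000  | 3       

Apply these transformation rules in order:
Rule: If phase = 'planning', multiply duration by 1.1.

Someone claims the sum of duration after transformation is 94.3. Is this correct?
No, the correct result is 114.3.

Step 1: Calculate the correct sum after transformation
Step 2: Apply multiplier 1.1 to records where phase = 'planning'
Step 3: Correct result = 114.3
Step 4: Claimed result = 94.3
Step 5: 114.3 ≠ 94.3
Conclusion: The claimed result is incorrect. The correct answer is 114.3.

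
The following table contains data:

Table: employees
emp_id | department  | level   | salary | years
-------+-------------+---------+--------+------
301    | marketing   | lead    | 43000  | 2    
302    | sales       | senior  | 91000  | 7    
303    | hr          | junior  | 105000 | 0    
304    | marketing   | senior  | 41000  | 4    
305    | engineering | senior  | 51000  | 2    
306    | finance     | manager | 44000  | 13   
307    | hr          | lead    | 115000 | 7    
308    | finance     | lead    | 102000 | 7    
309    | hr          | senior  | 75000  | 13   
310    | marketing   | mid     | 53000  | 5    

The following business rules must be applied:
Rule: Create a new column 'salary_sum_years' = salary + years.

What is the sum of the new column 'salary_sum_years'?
720060

Step 1: For each record, compute salary + years
Example calculations:
  43000 + 2 = 43002
  91000 + 7 = 91007
  105000 + 0 = 105000
  ...
Step 2: Sum all derived values
Step 3: Total = 720060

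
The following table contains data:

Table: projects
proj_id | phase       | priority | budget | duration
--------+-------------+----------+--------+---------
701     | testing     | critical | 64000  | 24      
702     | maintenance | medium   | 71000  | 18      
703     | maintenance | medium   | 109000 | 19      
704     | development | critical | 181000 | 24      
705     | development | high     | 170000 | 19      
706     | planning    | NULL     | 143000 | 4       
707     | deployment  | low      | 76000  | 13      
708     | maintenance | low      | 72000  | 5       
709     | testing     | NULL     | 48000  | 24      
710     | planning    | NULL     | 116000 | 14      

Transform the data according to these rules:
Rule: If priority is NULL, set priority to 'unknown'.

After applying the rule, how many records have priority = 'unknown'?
3

Step 1: Count records where priority IS NULL
Step 2: Found 3 records with NULL priority
Step 3: These records will have priority set to 'unknown'
Step 4: Records already having priority = 'unknown': 0
Step 5: Answer: 3 + 0 = 3 records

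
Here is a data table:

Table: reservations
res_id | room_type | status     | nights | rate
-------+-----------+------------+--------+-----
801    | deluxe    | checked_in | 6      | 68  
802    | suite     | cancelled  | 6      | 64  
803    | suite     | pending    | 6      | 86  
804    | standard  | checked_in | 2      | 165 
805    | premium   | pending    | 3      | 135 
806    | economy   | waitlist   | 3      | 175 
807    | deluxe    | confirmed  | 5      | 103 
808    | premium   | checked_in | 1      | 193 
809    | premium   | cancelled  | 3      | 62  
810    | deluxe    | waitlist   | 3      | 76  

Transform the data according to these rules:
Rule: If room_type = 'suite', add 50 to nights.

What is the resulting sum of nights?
138

Step 1: Count records where room_type = 'suite': 2
Step 2: Total bonus added: 2 × 50 = 100
Step 3: Original sum of nights: 38
Step 4: Final sum = 38 + 100 = 138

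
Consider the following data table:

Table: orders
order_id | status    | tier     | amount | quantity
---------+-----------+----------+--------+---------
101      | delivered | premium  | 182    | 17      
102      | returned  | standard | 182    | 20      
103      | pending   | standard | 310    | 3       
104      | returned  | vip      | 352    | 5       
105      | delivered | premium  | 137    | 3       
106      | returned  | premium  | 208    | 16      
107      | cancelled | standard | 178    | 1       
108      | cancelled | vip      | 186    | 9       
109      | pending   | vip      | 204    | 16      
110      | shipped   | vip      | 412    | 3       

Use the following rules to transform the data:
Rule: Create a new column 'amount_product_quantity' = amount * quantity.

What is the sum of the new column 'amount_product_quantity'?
19515

Step 1: For each record, compute amount * quantity
Example calculations:
  182 * 17 = 3094
  182 * 20 = 3640
  310 * 3 = 930
  ...
Step 2: Sum all derived values
Step 3: Total = 19515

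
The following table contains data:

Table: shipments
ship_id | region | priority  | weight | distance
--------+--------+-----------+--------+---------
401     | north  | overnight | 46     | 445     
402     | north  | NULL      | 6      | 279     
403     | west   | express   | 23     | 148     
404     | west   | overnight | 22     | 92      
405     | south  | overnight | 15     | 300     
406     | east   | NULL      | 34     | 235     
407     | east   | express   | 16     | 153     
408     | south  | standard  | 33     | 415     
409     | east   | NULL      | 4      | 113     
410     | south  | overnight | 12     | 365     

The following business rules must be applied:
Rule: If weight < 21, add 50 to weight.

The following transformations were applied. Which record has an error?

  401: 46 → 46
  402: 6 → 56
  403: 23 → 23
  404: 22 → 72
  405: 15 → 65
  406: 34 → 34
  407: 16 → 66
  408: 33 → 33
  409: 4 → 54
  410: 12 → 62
Record 404 has an error. The correct transformed value should be 22, not 72.

Step 1: Check each record against the rule
Step 2: Record 404 has weight = 22
Step 3: Since 22 >= 21, the bonus should not have been applied
Step 4: Correct value = 22, but claimed value = 72
Conclusion: Record 404 has the error.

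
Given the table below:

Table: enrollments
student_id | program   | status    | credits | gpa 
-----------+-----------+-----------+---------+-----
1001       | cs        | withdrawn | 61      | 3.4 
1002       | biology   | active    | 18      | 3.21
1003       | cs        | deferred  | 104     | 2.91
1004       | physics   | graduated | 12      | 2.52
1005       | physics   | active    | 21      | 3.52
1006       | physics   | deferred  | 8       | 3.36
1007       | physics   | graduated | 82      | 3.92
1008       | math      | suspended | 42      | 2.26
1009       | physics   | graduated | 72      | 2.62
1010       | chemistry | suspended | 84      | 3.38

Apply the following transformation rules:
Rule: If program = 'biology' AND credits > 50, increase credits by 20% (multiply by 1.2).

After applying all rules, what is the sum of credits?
504

Step 1: Find records where program = 'biology' AND credits > 50
Step 2: 0 records match, summing to 0
Step 3: After multiplier: 0 × 1.2 = 0.0
Step 4: Unaffected records sum: 504
Step 5: Final sum = 0.0 + 504 = 504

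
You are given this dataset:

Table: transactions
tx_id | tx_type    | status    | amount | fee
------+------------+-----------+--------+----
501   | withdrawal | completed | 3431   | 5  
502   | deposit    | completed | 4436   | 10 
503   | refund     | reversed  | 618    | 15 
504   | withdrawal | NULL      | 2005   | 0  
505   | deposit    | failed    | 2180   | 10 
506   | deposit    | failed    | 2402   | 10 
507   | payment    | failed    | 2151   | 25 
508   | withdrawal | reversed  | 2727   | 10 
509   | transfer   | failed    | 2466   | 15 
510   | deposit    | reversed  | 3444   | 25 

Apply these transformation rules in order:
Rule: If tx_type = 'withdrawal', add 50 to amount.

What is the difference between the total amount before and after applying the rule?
150

Step 1: Original sum of amount = 25860
Step 2: 3 records have tx_type = 'withdrawal'
Step 3: Each affected record changes by 50
Step 4: Total change = 3 × 50 = 150
Step 5: New sum = 25860 + 150 = 26010
Step 6: Difference = |26010 - 25860| = 150
        (Sum increased by 150)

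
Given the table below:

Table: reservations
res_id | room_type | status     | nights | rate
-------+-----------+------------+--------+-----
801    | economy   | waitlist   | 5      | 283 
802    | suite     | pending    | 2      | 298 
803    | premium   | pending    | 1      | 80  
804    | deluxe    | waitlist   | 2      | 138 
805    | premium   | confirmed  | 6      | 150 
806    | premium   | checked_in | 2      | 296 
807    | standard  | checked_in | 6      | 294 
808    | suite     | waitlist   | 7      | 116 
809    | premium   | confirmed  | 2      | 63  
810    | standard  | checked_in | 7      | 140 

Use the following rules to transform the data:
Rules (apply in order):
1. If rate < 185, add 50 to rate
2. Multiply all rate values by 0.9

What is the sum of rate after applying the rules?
1942.2

Step 1: Apply Rule 1 - Add 50 to records with rate < 185
  - 6 records affected: 687 + (6 × 50) = 987
  - Unaffected records: 1171
  - Sum after Rule 1: 2158
Step 2: Apply Rule 2 - Multiply all by 0.9
  - 2158 × 0.9 = 1942.2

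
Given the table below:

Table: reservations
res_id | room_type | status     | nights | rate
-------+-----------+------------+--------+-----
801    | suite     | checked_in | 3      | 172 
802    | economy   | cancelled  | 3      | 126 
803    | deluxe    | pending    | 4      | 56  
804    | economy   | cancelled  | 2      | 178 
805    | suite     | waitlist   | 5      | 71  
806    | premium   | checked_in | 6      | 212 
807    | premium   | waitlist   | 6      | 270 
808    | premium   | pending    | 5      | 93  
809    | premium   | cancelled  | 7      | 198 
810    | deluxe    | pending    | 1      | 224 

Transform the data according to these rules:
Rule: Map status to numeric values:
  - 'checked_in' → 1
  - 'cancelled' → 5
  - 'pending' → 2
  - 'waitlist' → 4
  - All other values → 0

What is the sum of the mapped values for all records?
31

Step 1: Apply mapping to each record
Step 2: Count by status:
  'checked_in': 2 records × 1 = 2
  'cancelled': 3 records × 5 = 15
  'pending': 3 records × 2 = 6
  'waitlist': 2 records × 4 = 8
Step 3: Sum all mapped values = 31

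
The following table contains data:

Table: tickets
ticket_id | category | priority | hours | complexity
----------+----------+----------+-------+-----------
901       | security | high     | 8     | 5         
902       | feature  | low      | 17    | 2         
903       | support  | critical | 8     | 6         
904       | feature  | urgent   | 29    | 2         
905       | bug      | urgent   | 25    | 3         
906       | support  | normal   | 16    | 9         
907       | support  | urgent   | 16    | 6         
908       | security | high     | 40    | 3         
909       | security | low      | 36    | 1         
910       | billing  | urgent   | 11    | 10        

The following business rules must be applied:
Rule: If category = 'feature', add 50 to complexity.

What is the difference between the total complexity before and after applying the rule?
100

Step 1: Original sum of complexity = 47
Step 2: 2 records have category = 'feature'
Step 3: Each affected record changes by 50
Step 4: Total change = 2 × 50 = 100
Step 5: New sum = 47 + 100 = 147
Step 6: Difference = |147 - 47| = 100
        (Sum increased by 100)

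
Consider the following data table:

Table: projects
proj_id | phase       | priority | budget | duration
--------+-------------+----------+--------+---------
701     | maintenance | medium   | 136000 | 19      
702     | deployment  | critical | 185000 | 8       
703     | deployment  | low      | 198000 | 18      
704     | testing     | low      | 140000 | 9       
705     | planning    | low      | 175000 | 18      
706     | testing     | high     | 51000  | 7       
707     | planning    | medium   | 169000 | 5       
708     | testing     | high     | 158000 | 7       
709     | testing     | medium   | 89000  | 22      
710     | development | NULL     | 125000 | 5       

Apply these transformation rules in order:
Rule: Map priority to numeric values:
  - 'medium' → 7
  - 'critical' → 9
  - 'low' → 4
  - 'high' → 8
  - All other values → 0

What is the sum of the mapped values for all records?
58

Step 1: Apply mapping to each record
Step 2: Count by status:
  'medium': 3 records × 7 = 21
  'critical': 1 records × 9 = 9
  'low': 3 records × 4 = 12
  'high': 2 records × 8 = 16
Step 3: Sum all mapped values = 58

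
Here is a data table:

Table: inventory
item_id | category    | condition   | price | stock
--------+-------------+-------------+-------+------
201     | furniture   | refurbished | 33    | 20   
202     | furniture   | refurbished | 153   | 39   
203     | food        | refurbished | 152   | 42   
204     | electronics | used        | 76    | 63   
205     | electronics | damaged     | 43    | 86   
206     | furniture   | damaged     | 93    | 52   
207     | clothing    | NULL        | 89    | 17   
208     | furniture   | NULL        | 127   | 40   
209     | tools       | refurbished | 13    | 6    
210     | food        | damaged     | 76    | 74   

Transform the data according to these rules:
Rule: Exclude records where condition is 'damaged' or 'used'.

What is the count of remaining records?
6

Step 1: Count records to exclude
  - 3 (damaged) + 1 (used) = 4 records
Step 2: Total records: 10
Step 3: Remaining = 10 - 4 = 6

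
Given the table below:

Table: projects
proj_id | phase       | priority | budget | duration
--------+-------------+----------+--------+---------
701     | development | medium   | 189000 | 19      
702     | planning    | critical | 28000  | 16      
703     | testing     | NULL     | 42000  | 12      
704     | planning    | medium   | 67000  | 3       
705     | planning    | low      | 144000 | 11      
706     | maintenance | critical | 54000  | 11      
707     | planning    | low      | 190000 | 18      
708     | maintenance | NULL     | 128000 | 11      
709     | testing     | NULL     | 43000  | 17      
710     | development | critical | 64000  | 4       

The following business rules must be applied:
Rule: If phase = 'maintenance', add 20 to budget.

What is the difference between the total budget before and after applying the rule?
40

Step 1: Original sum of budget = 949000
Step 2: 2 records have phase = 'maintenance'
Step 3: Each affected record changes by 20
Step 4: Total change = 2 × 20 = 40
Step 5: New sum = 949000 + 40 = 949040
Step 6: Difference = |949040 - 949000| = 40
        (Sum increased by 40)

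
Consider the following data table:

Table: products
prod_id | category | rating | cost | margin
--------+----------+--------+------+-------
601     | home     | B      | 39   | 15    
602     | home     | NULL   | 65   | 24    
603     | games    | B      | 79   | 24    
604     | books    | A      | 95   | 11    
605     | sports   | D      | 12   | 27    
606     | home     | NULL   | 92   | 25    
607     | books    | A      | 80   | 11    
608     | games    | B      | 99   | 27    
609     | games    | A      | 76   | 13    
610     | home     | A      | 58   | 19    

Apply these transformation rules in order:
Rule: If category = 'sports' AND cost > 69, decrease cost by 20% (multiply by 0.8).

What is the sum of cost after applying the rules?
695

Step 1: Find records where category = 'sports' AND cost > 69
Step 2: 0 records match, summing to 0
Step 3: After multiplier: 0 × 0.8 = 0.0
Step 4: Unaffected records sum: 695
Step 5: Final sum = 0.0 + 695 = 695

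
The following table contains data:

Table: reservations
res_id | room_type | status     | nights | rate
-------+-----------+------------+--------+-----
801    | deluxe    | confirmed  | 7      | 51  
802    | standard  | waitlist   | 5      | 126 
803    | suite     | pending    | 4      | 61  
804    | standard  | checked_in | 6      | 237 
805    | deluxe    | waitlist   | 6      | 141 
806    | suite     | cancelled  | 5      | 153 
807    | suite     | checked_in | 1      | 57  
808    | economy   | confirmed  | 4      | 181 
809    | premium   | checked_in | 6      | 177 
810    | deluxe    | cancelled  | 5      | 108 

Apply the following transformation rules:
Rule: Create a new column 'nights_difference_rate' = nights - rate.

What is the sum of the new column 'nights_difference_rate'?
-1243

Step 1: For each record, compute nights - rate
Example calculations:
  7 - 51 = -44
  5 - 126 = -121
  4 - 61 = -57
  ...
Step 2: Sum all derived values
Step 3: Total = -1243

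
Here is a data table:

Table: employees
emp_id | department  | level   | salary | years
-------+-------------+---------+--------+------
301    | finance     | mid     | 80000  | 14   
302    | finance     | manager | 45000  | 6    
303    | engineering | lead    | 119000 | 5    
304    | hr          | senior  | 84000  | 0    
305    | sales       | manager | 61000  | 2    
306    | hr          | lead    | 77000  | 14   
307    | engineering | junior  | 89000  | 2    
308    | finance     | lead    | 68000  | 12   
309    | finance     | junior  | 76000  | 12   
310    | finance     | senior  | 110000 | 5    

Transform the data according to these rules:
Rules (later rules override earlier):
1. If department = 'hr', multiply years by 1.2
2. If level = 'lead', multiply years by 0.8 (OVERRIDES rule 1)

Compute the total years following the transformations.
65.8

Step 1: Rule 2 takes priority for records with level = 'lead'
  - 3 records: 31 × 0.8 = 24.8
Step 2: Rule 1 applies to remaining records with department = 'hr'
  - 1 records: 0 × 1.2 = 0.0
Step 3: Other records unchanged: 41
Step 4: Final sum = 24.8 + 0.0 + 41 = 65.8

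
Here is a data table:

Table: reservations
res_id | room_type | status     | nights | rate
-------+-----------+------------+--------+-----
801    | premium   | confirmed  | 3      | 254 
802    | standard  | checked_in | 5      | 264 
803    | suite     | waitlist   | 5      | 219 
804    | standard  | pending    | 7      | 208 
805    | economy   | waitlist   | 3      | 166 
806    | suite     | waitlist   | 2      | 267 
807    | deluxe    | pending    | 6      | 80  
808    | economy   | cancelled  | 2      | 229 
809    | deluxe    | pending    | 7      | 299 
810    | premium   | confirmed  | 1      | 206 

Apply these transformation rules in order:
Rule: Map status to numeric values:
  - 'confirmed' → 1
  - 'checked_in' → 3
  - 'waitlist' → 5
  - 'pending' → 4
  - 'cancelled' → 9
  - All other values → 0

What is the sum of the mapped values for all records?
41

Step 1: Apply mapping to each record
Step 2: Count by status:
  'confirmed': 2 records × 1 = 2
  'checked_in': 1 records × 3 = 3
  'waitlist': 3 records × 5 = 15
  'pending': 3 records × 4 = 12
  'cancelled': 1 records × 9 = 9
Step 3: Sum all mapped values = 41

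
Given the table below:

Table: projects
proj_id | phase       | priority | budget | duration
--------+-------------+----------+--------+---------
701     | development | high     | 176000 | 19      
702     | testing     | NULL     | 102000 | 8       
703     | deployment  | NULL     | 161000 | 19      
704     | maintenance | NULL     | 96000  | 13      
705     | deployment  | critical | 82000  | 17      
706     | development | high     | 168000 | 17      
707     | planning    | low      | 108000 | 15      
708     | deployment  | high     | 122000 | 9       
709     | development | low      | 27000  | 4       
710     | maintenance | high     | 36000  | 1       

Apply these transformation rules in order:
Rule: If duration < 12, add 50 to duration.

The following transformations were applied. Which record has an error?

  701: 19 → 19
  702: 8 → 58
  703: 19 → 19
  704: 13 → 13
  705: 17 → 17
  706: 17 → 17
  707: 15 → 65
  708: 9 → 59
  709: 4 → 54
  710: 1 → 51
Record 707 has an error. The correct transformed value should be 15, not 65.

Step 1: Check each record against the rule
Step 2: Record 707 has duration = 15
Step 3: Since 15 >= 12, the bonus should not have been applied
Step 4: Correct value = 15, but claimed value = 65
Conclusion: Record 707 has the error.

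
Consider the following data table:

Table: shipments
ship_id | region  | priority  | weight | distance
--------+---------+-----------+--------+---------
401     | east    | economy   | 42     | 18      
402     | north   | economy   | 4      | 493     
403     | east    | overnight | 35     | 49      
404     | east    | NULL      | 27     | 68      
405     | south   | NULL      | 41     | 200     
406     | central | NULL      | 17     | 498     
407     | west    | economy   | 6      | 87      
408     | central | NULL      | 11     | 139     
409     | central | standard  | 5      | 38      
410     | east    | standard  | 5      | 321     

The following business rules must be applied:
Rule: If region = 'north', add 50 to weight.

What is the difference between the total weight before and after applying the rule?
50

Step 1: Original sum of weight = 193
Step 2: 1 records have region = 'north'
Step 3: Each affected record changes by 50
Step 4: Total change = 1 × 50 = 50
Step 5: New sum = 193 + 50 = 243
Step 6: Difference = |243 - 193| = 50
        (Sum increased by 50)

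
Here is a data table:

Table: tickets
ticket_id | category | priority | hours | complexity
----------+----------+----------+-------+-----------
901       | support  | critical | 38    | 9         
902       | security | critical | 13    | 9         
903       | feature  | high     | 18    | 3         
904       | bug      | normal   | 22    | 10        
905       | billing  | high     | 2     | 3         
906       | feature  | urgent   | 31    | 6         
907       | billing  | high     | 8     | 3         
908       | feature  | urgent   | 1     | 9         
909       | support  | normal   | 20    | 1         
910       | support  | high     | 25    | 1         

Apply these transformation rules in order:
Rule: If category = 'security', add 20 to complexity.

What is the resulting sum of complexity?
74

Step 1: Count records where category = 'security': 1
Step 2: Total bonus added: 1 × 20 = 20
Step 3: Original sum of complexity: 54
Step 4: Final sum = 54 + 20 = 74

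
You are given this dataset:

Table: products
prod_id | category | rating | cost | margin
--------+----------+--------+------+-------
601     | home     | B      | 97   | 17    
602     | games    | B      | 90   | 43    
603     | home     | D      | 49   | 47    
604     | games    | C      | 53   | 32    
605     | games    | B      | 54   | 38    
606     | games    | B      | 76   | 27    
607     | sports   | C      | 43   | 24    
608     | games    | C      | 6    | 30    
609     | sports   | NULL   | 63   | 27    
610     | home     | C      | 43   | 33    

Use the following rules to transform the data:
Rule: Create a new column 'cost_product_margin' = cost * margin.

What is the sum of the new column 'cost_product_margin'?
17954

Step 1: For each record, compute cost * margin
Example calculations:
  97 * 17 = 1649
  90 * 43 = 3870
  49 * 47 = 2303
  ...
Step 2: Sum all derived values
Step 3: Total = 17954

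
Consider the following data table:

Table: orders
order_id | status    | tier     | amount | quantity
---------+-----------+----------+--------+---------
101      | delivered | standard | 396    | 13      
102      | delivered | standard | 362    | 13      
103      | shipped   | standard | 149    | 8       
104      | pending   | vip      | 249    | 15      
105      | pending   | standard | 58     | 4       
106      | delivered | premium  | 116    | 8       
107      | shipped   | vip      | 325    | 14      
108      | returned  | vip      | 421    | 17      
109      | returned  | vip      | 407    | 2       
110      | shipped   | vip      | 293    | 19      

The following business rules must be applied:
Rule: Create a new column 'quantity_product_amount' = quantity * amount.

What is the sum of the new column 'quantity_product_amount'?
34029

Step 1: For each record, compute quantity * amount
Example calculations:
  13 * 396 = 5148
  13 * 362 = 4706
  8 * 149 = 1192
  ...
Step 2: Sum all derived values
Step 3: Total = 34029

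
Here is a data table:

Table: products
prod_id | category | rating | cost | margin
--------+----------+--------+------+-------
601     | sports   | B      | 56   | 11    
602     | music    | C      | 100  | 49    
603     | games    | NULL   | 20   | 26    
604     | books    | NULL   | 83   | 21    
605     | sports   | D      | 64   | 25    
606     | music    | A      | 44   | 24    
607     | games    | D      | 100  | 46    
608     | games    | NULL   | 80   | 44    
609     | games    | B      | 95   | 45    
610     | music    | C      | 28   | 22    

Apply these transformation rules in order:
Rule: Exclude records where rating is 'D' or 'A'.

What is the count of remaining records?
7

Step 1: Count records to exclude
  - 2 (D) + 1 (A) = 3 records
Step 2: Total records: 10
Step 3: Remaining = 10 - 3 = 7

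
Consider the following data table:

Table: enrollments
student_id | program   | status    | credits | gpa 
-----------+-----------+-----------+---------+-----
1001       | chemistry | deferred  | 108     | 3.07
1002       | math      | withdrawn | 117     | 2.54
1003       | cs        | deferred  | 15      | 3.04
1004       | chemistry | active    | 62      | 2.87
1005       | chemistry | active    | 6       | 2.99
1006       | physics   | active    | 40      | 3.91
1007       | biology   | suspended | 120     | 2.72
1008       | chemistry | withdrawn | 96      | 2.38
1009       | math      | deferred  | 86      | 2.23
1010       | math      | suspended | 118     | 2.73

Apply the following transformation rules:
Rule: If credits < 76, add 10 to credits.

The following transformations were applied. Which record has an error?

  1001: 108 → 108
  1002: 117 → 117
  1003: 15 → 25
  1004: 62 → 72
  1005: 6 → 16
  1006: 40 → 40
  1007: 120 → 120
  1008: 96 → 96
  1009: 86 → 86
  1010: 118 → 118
Record 1006 has an error. The correct transformed value should be 50, not 40.

Step 1: Check each record against the rule
Step 2: Record 1006 has credits = 40
Step 3: Since 40 < 76, the bonus should have been applied
Step 4: Correct value = 50, but claimed value = 40
Conclusion: Record 1006 has the error.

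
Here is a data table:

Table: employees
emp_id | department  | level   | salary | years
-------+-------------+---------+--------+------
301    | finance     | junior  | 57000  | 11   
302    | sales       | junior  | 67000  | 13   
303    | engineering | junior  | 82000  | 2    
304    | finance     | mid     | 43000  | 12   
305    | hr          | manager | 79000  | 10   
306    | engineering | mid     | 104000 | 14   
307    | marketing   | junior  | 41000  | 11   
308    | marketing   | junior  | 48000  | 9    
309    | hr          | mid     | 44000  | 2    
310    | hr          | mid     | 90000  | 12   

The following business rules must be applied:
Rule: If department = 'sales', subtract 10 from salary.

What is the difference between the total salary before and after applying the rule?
10

Step 1: Original sum of salary = 655000
Step 2: 1 records have department = 'sales'
Step 3: Each affected record changes by -10
Step 4: Total change = 1 × -10 = -10
Step 5: New sum = 655000 + -10 = 654990
Step 6: Difference = |654990 - 655000| = 10
        (Sum decreased by 10)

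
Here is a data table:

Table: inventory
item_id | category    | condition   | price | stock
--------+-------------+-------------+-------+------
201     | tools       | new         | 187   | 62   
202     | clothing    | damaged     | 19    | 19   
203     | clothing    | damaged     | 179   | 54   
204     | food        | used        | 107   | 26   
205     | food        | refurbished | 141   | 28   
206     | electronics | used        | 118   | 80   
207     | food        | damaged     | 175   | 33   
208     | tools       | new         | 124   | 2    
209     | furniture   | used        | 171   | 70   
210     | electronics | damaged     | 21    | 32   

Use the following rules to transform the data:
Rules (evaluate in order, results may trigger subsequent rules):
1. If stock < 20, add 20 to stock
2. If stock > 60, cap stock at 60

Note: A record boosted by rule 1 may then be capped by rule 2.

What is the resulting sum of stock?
414

Step 1: Apply rule 1 to records with stock < 20
  - 2 records get bonus of 20
  - Of these, 0 records then exceed 60 and get capped
Step 2: Apply rule 2 to records with stock > 60
  - 3 records (original) are capped
Step 3: Calculate final sum = 414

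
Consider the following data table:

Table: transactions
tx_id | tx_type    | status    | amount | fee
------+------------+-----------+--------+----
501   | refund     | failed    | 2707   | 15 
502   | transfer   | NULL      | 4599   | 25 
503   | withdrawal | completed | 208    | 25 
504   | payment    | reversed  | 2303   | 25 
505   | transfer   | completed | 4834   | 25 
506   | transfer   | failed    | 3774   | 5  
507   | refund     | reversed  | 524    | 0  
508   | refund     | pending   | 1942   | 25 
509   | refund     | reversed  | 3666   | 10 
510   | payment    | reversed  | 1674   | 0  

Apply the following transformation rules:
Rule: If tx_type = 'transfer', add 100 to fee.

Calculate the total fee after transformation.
455

Step 1: Count records where tx_type = 'transfer': 3
Step 2: Total bonus added: 3 × 100 = 300
Step 3: Original sum of fee: 155
Step 4: Final sum = 155 + 300 = 455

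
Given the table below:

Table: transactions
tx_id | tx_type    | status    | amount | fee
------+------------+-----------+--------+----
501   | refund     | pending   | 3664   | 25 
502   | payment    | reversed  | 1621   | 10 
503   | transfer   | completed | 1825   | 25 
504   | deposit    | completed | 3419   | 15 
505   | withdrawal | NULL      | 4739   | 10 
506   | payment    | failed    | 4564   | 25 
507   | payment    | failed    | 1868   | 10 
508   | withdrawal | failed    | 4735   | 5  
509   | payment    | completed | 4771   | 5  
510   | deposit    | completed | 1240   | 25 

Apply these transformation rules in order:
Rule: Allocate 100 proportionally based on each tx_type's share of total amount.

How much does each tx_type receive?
deposit: 14.36, payment: 39.52, refund: 11.29, transfer: 5.62, withdrawal: 29.2

Step 1: Calculate total amount = 32446
Step 2: Calculate each tx_type's proportion:
  deposit: 4659/32446 = 14.36% → 14.36
  payment: 12824/32446 = 39.52% → 39.52
  refund: 3664/32446 = 11.29% → 11.29
  transfer: 1825/32446 = 5.62% → 5.62
  withdrawal: 9474/32446 = 29.20% → 29.2
Step 3: Verify: sum of allocations ≈ 100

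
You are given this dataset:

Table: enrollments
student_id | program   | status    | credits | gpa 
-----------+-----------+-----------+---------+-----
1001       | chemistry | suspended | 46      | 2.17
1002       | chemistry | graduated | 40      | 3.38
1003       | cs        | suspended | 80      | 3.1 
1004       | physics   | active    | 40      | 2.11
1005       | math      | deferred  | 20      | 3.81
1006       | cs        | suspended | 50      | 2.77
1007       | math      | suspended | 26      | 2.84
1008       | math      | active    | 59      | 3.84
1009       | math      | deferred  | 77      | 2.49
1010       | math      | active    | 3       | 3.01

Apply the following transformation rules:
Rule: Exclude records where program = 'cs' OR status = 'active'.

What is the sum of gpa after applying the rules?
14.69

Step 1: Find records where program = 'cs' OR status = 'active'
Step 2: 5 records match, summing to 14.83
Step 3: Original sum: 29.52
Step 4: Remaining sum = 29.52 - 14.83 = 14.69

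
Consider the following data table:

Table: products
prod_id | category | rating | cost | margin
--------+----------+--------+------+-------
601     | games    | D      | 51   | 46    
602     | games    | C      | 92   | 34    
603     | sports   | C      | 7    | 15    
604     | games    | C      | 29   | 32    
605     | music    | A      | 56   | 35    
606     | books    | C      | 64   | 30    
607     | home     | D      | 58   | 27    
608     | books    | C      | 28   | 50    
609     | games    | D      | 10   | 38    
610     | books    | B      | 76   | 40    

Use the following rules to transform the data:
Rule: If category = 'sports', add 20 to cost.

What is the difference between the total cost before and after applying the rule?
20

Step 1: Original sum of cost = 471
Step 2: 1 records have category = 'sports'
Step 3: Each affected record changes by 20
Step 4: Total change = 1 × 20 = 20
Step 5: New sum = 471 + 20 = 491
Step 6: Difference = |491 - 471| = 20
        (Sum increased by 20)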